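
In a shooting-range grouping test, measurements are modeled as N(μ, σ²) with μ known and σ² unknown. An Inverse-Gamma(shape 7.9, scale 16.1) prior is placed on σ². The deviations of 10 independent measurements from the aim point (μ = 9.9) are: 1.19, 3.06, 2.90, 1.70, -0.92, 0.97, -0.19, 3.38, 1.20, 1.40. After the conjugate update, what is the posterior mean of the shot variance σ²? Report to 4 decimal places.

2.9801

With known mean μ and an Inverse-Gamma(α, β) prior on σ², the Normal likelihood is conjugate: posterior is Inv-Gamma(α + n/2, β + Σ(xᵢ−μ)²/2).
Σ(xᵢ−μ)² = (1.19)² + (3.06)² + (2.90)² + (1.70)² + (-0.92)² + (0.97)² + (-0.19)² + (3.38)² + (1.20)² + (1.40)² = 38.7275.
Posterior: Inv-Gamma(7.9 + 10/2, 16.1 + 38.7275/2) = Inv-Gamma(12.90, 35.46375).
E[σ²|data] = β/(α−1) = 35.46375/11.90 = 2.9801.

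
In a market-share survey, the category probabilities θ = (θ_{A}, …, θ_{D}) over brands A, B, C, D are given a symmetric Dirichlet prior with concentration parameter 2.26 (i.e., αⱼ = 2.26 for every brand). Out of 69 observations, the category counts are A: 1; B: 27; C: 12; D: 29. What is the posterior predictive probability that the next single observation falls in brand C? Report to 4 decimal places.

The Dirichlet prior is conjugate to the Multinomial likelihood: each posterior αⱼ = prior αⱼ + observed count nⱼ.
Posterior concentration: (3.26, 29.26, 14.26, 31.26), total = 78.04.
P(next = C | data) = α_{C}/Σα = 0.1827.

0.1827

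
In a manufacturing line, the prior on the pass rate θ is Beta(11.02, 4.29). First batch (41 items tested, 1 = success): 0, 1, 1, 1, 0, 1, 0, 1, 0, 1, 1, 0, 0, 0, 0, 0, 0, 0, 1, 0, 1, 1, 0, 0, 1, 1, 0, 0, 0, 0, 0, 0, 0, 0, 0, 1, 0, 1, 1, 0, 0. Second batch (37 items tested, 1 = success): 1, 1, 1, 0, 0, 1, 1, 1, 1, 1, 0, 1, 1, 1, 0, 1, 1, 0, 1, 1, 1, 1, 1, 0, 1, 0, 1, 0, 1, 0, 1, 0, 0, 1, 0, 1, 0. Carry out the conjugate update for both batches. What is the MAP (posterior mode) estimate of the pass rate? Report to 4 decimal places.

The Beta prior is conjugate to a Binomial/Bernoulli likelihood; the update adds successes to α and failures to β.
After batch 1: Beta(11.02+15, 4.29+26) = Beta(26.02, 30.29).
After batch 2: Beta(26.02+24, 30.29+13) = Beta(50.02, 43.29).
Mode of Beta(a,b) for a,b>1 is (a−1)/(a+b−2) = 49.02/91.31 = 0.5369.

0.5369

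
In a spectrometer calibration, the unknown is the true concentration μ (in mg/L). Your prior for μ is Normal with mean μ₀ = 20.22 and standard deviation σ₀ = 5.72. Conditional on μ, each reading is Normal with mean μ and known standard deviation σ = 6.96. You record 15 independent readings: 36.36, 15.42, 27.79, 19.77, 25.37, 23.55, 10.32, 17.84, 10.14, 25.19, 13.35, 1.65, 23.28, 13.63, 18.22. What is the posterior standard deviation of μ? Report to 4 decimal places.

For Normal data with known variance σ², a Normal(μ₀, σ₀²) prior on μ is conjugate. Posterior precision = 1/σ₀² + n/σ²; posterior mean is the precision-weighted average of μ₀ and x̄.
σ₀² = 5.72² = 32.7184, σ² = 6.96² = 48.4416; σ² + n·σ₀² = 48.4416 + 15·32.7184 = 539.2176.
Posterior precision = 1/σ₀² + n/σ² = 1/32.7184 + 15/48.4416 = (σ² + n·σ₀²)/(σ₀²σ²) = 539.2176/(32.7184·48.4416); posterior variance σₙ² = σ₀²σ²/(σ² + n·σ₀²) = 32.7184·48.4416/539.2176 = 2.939317.
Posterior SD = √σₙ² = √(32.7184·48.4416/539.2176) = 1.7144.

1.7144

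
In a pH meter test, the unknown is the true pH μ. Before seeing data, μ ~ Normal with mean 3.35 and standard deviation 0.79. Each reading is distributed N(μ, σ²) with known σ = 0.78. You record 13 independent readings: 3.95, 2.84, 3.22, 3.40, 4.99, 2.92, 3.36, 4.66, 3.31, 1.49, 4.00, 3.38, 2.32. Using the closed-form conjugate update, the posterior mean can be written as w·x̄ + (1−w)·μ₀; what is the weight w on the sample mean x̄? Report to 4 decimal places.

For Normal data with known variance σ², a Normal(μ₀, σ₀²) prior on μ is conjugate. Posterior precision = 1/σ₀² + n/σ²; posterior mean is the precision-weighted average of μ₀ and x̄.
σ₀² = 0.79² = 0.6241, σ² = 0.78² = 0.6084. Prior precision 1/σ₀² = 1/0.6241; data precision n/σ² = 13/0.6084.
w = (n/σ²)/(1/σ₀² + n/σ²) = n·σ₀²/(σ² + n·σ₀²) = 13·0.6241/(0.6084 + 13·0.6241) = 8.1133/8.7217 = 0.9302.

0.9302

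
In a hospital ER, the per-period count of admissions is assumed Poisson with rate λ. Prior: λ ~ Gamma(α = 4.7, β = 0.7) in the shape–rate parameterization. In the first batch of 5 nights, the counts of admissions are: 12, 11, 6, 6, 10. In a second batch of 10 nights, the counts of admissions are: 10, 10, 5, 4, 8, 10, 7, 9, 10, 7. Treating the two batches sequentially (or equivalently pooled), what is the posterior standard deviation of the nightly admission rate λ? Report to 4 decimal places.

0.7254

With a Gamma(shape α, rate β) prior, the Poisson likelihood is conjugate: the posterior is Gamma(α + ΣXᵢ, β + n).
Batch 1: sum of counts S = 45 over n = 5 nights.
After batch 1: Gamma(α+S, β+n) = Gamma(4.7+45, 0.7+5) = Gamma(49.7, 5.7).
Batch 2: sum of counts S = 80 over n = 10 nights.
After batch 2: Gamma(α+S, β+n) = Gamma(49.7+80, 5.7+10) = Gamma(129.7, 15.7).
SD = √α/β = √129.7/15.7 = 0.7254.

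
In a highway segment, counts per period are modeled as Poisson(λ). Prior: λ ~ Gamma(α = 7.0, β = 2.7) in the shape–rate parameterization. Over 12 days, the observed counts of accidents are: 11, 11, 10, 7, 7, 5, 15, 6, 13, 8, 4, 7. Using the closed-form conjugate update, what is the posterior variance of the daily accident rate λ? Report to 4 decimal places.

With a Gamma(shape α, rate β) prior, the Poisson likelihood is conjugate: the posterior is Gamma(α + ΣXᵢ, β + n).
Sum of counts S = 104 over n = 12 days.
Posterior: Gamma(α+S, β+n) = Gamma(7.0+104, 2.7+12) = Gamma(111.0, 14.7).
Var = α/β² = 111.0/14.7² = 0.5137.

0.5137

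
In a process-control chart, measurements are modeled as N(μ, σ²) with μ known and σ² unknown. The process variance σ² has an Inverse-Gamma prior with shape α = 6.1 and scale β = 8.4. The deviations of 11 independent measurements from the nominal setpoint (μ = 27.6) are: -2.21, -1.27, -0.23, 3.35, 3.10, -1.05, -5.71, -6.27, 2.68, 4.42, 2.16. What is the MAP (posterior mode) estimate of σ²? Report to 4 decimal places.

With known mean μ and an Inverse-Gamma(α, β) prior on σ², the Normal likelihood is conjugate: posterior is Inv-Gamma(α + n/2, β + Σ(xᵢ−μ)²/2).
Σ(xᵢ−μ)² = (-2.21)² + (-1.27)² + (-0.23)² + (3.35)² + (3.10)² + (-1.05)² + (-5.71)² + (-6.27)² + (2.68)² + (4.42)² + (2.16)² = 131.7863.
Posterior: Inv-Gamma(6.1 + 11/2, 8.4 + 131.7863/2) = Inv-Gamma(11.60, 74.29315).
Mode = β/(α+1) = 74.29315/12.60 = 5.8963.

5.8963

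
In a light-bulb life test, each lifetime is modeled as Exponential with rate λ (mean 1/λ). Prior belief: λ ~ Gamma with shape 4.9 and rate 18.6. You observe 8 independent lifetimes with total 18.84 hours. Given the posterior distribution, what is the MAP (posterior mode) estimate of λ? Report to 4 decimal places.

0.3178

With a Gamma(shape α, rate β) prior on the exponential rate λ, the posterior after n observations with total T = Σxᵢ is Gamma(α+n, β+T).
Posterior: Gamma(4.9+8, 18.6+18.84) = Gamma(12.9, 37.44).
Mode = (α−1)/β = 0.3178.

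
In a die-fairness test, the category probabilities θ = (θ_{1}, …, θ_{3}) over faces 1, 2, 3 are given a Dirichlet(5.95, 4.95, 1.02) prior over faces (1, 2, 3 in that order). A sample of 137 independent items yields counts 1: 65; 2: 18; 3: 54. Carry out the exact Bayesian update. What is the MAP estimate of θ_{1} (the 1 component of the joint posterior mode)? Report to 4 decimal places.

The Dirichlet prior is conjugate to the Multinomial likelihood: each posterior αⱼ = prior αⱼ + observed count nⱼ.
Posterior concentration: (70.95, 22.95, 55.02), total = 148.92.
Joint mode component: (α_{1}−1)/(Σα−K) = 69.95/145.92 = 0.4794.

0.4794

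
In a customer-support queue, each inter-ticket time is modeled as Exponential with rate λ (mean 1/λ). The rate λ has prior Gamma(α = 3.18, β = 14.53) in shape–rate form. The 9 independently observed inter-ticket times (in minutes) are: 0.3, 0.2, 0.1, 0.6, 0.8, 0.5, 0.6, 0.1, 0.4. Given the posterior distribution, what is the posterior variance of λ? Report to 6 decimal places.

0.037055

With a Gamma(shape α, rate β) prior on the exponential rate λ, the posterior after n observations with total T = Σxᵢ is Gamma(α+n, β+T).
Sum of observations T = 3.6 minutes; n = 9.
Posterior: Gamma(3.18+9, 14.53+3.6) = Gamma(12.18, 18.13).
Var = α/β² = 0.037055.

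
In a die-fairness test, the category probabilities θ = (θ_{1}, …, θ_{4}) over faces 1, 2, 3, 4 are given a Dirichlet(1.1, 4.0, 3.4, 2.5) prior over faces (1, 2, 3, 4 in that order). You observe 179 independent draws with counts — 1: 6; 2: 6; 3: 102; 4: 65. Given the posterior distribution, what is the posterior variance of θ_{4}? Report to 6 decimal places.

The Dirichlet prior is conjugate to the Multinomial likelihood: each posterior αⱼ = prior αⱼ + observed count nⱼ.
Posterior concentration: (7.1, 10.0, 105.4, 67.5), total = 190.0.
Var[θ_j] = α_j(Σα−α_j)/((Σα)²(Σα+1)) = 67.5·122.5/(190.0²·191.0) = 0.001199.

0.001199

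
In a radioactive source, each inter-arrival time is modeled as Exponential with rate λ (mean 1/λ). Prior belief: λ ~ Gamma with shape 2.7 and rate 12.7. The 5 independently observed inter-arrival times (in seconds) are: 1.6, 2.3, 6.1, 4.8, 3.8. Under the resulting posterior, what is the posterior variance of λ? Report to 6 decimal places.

0.007860

With a Gamma(shape α, rate β) prior on the exponential rate λ, the posterior after n observations with total T = Σxᵢ is Gamma(α+n, β+T).
Sum of observations T = 18.6 seconds; n = 5.
Posterior: Gamma(2.7+5, 12.7+18.6) = Gamma(7.7, 31.3).
Var = α/β² = 0.007860.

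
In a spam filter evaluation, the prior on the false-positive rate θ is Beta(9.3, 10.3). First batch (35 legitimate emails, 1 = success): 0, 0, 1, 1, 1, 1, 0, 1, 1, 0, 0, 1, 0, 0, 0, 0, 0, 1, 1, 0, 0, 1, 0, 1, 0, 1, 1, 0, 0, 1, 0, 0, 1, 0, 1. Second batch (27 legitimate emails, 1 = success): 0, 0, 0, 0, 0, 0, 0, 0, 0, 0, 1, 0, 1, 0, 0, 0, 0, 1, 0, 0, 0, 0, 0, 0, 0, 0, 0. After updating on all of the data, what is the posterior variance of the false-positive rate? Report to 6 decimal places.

0.002743

The Beta prior is conjugate to a Binomial/Bernoulli likelihood; the update adds successes to α and failures to β.
After batch 1: Beta(9.3+16, 10.3+19) = Beta(25.3, 29.3).
After batch 2: Beta(25.3+3, 29.3+24) = Beta(28.3, 53.3).
Var = αβ/((α+β)²(α+β+1)) = 28.3·53.3/(81.6²·82.6) = 0.002743.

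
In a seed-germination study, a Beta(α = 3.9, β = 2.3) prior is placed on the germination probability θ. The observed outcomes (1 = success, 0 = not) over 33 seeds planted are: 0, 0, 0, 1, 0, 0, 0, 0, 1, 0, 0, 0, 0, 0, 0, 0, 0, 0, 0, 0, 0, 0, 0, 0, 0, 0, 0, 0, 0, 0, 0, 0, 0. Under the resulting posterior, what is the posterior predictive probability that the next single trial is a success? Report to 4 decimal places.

The Beta prior is conjugate to a Binomial/Bernoulli likelihood; the update adds successes to α and failures to β.
Posterior: Beta(α+k, β+n−k) = Beta(3.9+2, 2.3+31) = Beta(5.9, 33.3).
For a single future Bernoulli trial, P(success | data) = α/(α+β) = 0.1505.

0.1505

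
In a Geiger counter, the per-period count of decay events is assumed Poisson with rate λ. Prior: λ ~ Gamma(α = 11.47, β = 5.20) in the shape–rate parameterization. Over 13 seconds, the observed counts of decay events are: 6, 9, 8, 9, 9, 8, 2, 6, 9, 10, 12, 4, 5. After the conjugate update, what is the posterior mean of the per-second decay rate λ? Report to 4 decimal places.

With a Gamma(shape α, rate β) prior, the Poisson likelihood is conjugate: the posterior is Gamma(α + ΣXᵢ, β + n).
Sum of counts S = 97 over n = 13 seconds.
Posterior: Gamma(α+S, β+n) = Gamma(11.47+97, 5.20+13) = Gamma(108.47, 18.20).
Posterior mean = α/β = 108.47/18.20 = 5.9599.

5.9599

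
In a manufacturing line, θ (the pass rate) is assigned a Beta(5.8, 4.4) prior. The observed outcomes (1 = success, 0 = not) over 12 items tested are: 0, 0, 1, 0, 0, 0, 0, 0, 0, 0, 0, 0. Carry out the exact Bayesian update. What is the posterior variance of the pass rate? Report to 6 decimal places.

The Beta prior is conjugate to a Binomial/Bernoulli likelihood; the update adds successes to α and failures to β.
Posterior: Beta(α+k, β+n−k) = Beta(5.8+1, 4.4+11) = Beta(6.8, 15.4).
Var = αβ/((α+β)²(α+β+1)) = 6.8·15.4/(22.2²·23.2) = 0.009159.

0.009159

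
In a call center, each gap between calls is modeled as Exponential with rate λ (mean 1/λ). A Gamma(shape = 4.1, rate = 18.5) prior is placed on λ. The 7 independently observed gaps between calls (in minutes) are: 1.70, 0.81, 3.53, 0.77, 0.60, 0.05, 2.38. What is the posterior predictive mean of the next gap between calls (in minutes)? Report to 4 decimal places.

2.8059

With a Gamma(shape α, rate β) prior on the exponential rate λ, the posterior after n observations with total T = Σxᵢ is Gamma(α+n, β+T).
Sum of observations T = 9.84 minutes; n = 7.
Posterior: Gamma(4.1+7, 18.5+9.84) = Gamma(11.1, 28.34).
The predictive distribution for the next observation is Lomax; its mean is β/(α−1) = 28.34/10.1 = 2.8059.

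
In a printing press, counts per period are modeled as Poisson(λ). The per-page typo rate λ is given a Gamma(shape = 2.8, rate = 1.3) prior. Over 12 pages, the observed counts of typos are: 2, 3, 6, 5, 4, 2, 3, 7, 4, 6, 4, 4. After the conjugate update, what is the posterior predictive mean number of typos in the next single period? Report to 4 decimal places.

3.9699

With a Gamma(shape α, rate β) prior, the Poisson likelihood is conjugate: the posterior is Gamma(α + ΣXᵢ, β + n).
Sum of counts S = 50 over n = 12 pages.
Posterior: Gamma(α+S, β+n) = Gamma(2.8+50, 1.3+12) = Gamma(52.8, 13.3).
The predictive distribution for one future period is NegBinom with mean α/β = 3.9699.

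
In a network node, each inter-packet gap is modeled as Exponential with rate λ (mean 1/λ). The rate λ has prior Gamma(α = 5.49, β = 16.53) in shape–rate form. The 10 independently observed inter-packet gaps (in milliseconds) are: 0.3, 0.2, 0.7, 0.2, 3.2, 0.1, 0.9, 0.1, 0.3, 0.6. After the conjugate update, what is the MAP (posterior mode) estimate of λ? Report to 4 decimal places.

With a Gamma(shape α, rate β) prior on the exponential rate λ, the posterior after n observations with total T = Σxᵢ is Gamma(α+n, β+T).
Sum of observations T = 6.6 milliseconds; n = 10.
Posterior: Gamma(5.49+10, 16.53+6.6) = Gamma(15.49, 23.13).
Mode = (α−1)/β = 0.6265.

0.6265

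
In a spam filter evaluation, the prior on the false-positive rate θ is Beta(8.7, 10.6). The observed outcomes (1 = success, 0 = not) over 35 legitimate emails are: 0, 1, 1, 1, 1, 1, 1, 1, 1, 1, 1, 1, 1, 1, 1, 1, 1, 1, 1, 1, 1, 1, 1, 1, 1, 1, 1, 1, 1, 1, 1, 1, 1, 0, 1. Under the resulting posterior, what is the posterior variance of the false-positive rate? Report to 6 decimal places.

The Beta prior is conjugate to a Binomial/Bernoulli likelihood; the update adds successes to α and failures to β.
Posterior: Beta(α+k, β+n−k) = Beta(8.7+33, 10.6+2) = Beta(41.7, 12.6).
Var = αβ/((α+β)²(α+β+1)) = 41.7·12.6/(54.3²·55.3) = 0.003222.

0.003222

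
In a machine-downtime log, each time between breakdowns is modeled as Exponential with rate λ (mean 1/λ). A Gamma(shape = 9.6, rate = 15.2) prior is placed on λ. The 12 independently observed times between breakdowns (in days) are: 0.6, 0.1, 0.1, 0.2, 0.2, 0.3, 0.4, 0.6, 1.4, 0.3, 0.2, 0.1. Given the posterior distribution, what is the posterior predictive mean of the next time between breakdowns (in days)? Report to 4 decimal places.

0.9563

With a Gamma(shape α, rate β) prior on the exponential rate λ, the posterior after n observations with total T = Σxᵢ is Gamma(α+n, β+T).
Sum of observations T = 4.5 days; n = 12.
Posterior: Gamma(9.6+12, 15.2+4.5) = Gamma(21.6, 19.7).
The predictive distribution for the next observation is Lomax; its mean is β/(α−1) = 19.7/20.6 = 0.9563.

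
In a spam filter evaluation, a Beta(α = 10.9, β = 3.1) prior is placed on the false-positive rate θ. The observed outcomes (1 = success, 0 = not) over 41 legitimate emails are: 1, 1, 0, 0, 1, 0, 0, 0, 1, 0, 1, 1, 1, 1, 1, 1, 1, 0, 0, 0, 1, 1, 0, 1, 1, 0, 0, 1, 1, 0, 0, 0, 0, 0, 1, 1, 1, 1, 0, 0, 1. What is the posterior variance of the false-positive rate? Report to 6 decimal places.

0.004292

The Beta prior is conjugate to a Binomial/Bernoulli likelihood; the update adds successes to α and failures to β.
Posterior: Beta(α+k, β+n−k) = Beta(10.9+22, 3.1+19) = Beta(32.9, 22.1).
Var = αβ/((α+β)²(α+β+1)) = 32.9·22.1/(55.0²·56.0) = 0.004292.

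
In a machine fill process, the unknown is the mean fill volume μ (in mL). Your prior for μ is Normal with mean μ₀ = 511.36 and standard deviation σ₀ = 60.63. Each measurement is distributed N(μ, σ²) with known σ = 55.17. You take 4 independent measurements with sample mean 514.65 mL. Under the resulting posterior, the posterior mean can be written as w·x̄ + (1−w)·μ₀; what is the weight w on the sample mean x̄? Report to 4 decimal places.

0.8285

For Normal data with known variance σ², a Normal(μ₀, σ₀²) prior on μ is conjugate. Posterior precision = 1/σ₀² + n/σ²; posterior mean is the precision-weighted average of μ₀ and x̄.
σ₀² = 60.63² = 3675.9969, σ² = 55.17² = 3043.7289. Prior precision 1/σ₀² = 1/3675.9969; data precision n/σ² = 4/3043.7289.
w = (n/σ²)/(1/σ₀² + n/σ²) = n·σ₀²/(σ² + n·σ₀²) = 4·3675.9969/(3043.7289 + 4·3675.9969) = 14703.9876/17747.7165 = 0.8285.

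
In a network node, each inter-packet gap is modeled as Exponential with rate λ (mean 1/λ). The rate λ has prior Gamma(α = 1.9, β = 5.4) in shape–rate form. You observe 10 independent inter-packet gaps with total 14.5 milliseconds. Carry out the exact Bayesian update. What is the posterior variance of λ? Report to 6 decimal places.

With a Gamma(shape α, rate β) prior on the exponential rate λ, the posterior after n observations with total T = Σxᵢ is Gamma(α+n, β+T).
Posterior: Gamma(1.9+10, 5.4+14.5) = Gamma(11.9, 19.9).
Var = α/β² = 0.030050.

0.030050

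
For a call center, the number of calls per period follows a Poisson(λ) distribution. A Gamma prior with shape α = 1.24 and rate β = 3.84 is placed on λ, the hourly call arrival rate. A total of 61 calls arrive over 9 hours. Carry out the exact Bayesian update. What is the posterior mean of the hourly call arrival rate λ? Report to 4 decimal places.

With a Gamma(shape α, rate β) prior, the Poisson likelihood is conjugate: the posterior is Gamma(α + ΣXᵢ, β + n).
Posterior: Gamma(α+S, β+n) = Gamma(1.24+61, 3.84+9) = Gamma(62.24, 12.84).
Posterior mean = α/β = 62.24/12.84 = 4.8474.

4.8474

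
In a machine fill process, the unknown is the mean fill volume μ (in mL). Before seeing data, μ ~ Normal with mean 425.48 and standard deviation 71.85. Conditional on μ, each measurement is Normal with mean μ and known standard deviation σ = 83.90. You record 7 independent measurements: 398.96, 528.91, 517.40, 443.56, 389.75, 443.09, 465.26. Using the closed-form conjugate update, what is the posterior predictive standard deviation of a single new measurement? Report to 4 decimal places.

For Normal data with known variance σ², a Normal(μ₀, σ₀²) prior on μ is conjugate. Posterior precision = 1/σ₀² + n/σ²; posterior mean is the precision-weighted average of μ₀ and x̄.
σ₀² = 71.85² = 5162.4225, σ² = 83.90² = 7039.21; σ² + n·σ₀² = 7039.21 + 7·5162.4225 = 43176.1675.
Posterior precision = 1/σ₀² + n/σ² = 1/5162.4225 + 7/7039.21 = (σ² + n·σ₀²)/(σ₀²σ²) = 43176.1675/(5162.4225·7039.21); posterior variance σₙ² = σ₀²σ²/(σ² + n·σ₀²) = 5162.4225·7039.21/43176.1675 = 841.653583.
Predictive variance for one new observation = σₙ² + σ² = 5162.4225·7039.21/43176.1675 + 7039.21 = σ²·(σ₀² + 43176.1675)/43176.1675 = 7039.21·48338.59/43176.1675 = 7880.863583; SD = √(7039.21·48338.59/43176.1675) = 88.7742.

88.7742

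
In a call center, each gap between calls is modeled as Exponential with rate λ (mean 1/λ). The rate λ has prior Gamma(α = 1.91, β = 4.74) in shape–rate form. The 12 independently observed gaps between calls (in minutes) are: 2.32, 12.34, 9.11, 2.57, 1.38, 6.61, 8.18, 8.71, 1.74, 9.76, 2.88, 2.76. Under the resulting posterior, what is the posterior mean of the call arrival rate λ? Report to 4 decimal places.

0.1903

With a Gamma(shape α, rate β) prior on the exponential rate λ, the posterior after n observations with total T = Σxᵢ is Gamma(α+n, β+T).
Sum of observations T = 68.36 minutes; n = 12.
Posterior: Gamma(1.91+12, 4.74+68.36) = Gamma(13.91, 73.10).
Posterior mean of λ = α/β = 13.91/73.10 = 0.1903.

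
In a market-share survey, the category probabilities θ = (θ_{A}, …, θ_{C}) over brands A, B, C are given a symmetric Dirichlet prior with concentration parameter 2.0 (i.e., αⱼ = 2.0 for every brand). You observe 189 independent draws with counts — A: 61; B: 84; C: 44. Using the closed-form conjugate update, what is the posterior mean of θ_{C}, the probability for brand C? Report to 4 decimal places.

The Dirichlet prior is conjugate to the Multinomial likelihood: each posterior αⱼ = prior αⱼ + observed count nⱼ.
Posterior concentration: (63.0, 86.0, 46.0), total = 195.0.
E[θ_{C}|data] = α_{C}/Σα = 46.0/195.0 = 0.2359.

0.2359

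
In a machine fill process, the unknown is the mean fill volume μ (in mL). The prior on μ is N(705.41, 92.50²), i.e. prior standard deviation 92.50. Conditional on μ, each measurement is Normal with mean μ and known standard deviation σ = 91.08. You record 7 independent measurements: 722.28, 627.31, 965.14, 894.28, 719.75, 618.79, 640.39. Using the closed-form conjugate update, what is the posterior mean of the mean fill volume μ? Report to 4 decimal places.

736.7883

For Normal data with known variance σ², a Normal(μ₀, σ₀²) prior on μ is conjugate. Posterior precision = 1/σ₀² + n/σ²; posterior mean is the precision-weighted average of μ₀ and x̄.
Σxᵢ = 722.28 + 627.31 + 965.14 + 894.28 + 719.75 + 618.79 + 640.39 = 5187.94, so n·x̄ = 5187.94.
σ₀² = 92.50² = 8556.25, σ² = 91.08² = 8295.5664; σ² + n·σ₀² = 8295.5664 + 7·8556.25 = 68189.3164.
Posterior mean = (μ₀/σ₀² + n·x̄/σ²)/(1/σ₀² + n/σ²) = (σ²·μ₀ + σ₀²·n·x̄)/(σ² + n·σ₀²) = (8295.5664·705.41 + 8556.25·5187.94)/68189.3164 = 50241087.119224/68189.3164 = 736.7883.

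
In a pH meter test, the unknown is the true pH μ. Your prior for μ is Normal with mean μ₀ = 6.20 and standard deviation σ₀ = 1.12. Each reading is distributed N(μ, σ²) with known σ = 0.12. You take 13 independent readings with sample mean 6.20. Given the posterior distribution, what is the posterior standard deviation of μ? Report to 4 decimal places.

0.0333

For Normal data with known variance σ², a Normal(μ₀, σ₀²) prior on μ is conjugate. Posterior precision = 1/σ₀² + n/σ²; posterior mean is the precision-weighted average of μ₀ and x̄.
σ₀² = 1.12² = 1.2544, σ² = 0.12² = 0.0144; σ² + n·σ₀² = 0.0144 + 13·1.2544 = 16.3216.
Posterior precision = 1/σ₀² + n/σ² = 1/1.2544 + 13/0.0144 = (σ² + n·σ₀²)/(σ₀²σ²) = 16.3216/(1.2544·0.0144); posterior variance σₙ² = σ₀²σ²/(σ² + n·σ₀²) = 1.2544·0.0144/16.3216 = 0.001107.
Posterior SD = √σₙ² = √(1.2544·0.0144/16.3216) = 0.0333.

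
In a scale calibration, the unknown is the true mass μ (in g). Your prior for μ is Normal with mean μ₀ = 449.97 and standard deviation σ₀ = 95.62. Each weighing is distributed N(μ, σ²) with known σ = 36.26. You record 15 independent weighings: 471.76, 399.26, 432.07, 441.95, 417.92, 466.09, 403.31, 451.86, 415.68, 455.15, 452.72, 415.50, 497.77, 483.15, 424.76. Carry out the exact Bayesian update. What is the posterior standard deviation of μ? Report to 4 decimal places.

For Normal data with known variance σ², a Normal(μ₀, σ₀²) prior on μ is conjugate. Posterior precision = 1/σ₀² + n/σ²; posterior mean is the precision-weighted average of μ₀ and x̄.
σ₀² = 95.62² = 9143.1844, σ² = 36.26² = 1314.7876; σ² + n·σ₀² = 1314.7876 + 15·9143.1844 = 138462.5536.
Posterior precision = 1/σ₀² + n/σ² = 1/9143.1844 + 15/1314.7876 = (σ² + n·σ₀²)/(σ₀²σ²) = 138462.5536/(9143.1844·1314.7876); posterior variance σₙ² = σ₀²σ²/(σ² + n·σ₀²) = 9143.1844·1314.7876/138462.5536 = 86.820192.
Posterior SD = √σₙ² = √(9143.1844·1314.7876/138462.5536) = 9.3177.

9.3177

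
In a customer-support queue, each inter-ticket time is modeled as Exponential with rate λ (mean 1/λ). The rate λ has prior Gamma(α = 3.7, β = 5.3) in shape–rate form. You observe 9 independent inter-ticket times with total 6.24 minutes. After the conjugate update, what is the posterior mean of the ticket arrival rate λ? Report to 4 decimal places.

1.1005

With a Gamma(shape α, rate β) prior on the exponential rate λ, the posterior after n observations with total T = Σxᵢ is Gamma(α+n, β+T).
Posterior: Gamma(3.7+9, 5.3+6.24) = Gamma(12.7, 11.54).
Posterior mean of λ = α/β = 12.7/11.54 = 1.1005.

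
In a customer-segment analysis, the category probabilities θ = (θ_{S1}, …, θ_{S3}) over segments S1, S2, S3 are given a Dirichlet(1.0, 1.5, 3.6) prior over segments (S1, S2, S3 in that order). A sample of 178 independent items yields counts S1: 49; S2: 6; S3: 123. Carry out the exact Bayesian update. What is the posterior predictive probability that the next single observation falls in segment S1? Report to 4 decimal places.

0.2716

The Dirichlet prior is conjugate to the Multinomial likelihood: each posterior αⱼ = prior αⱼ + observed count nⱼ.
Posterior concentration: (50.0, 7.5, 126.6), total = 184.1.
P(next = S1 | data) = α_{S1}/Σα = 0.2716.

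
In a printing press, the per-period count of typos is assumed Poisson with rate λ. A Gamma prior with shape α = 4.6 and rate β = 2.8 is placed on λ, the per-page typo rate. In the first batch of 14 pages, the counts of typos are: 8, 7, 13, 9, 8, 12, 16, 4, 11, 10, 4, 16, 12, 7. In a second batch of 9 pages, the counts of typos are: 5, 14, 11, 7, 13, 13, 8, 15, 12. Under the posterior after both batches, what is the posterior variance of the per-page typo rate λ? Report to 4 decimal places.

With a Gamma(shape α, rate β) prior, the Poisson likelihood is conjugate: the posterior is Gamma(α + ΣXᵢ, β + n).
Batch 1: sum of counts S = 137 over n = 14 pages.
After batch 1: Gamma(α+S, β+n) = Gamma(4.6+137, 2.8+14) = Gamma(141.6, 16.8).
Batch 2: sum of counts S = 98 over n = 9 pages.
After batch 2: Gamma(α+S, β+n) = Gamma(141.6+98, 16.8+9) = Gamma(239.6, 25.8).
Var = α/β² = 239.6/25.8² = 0.3600.

0.3600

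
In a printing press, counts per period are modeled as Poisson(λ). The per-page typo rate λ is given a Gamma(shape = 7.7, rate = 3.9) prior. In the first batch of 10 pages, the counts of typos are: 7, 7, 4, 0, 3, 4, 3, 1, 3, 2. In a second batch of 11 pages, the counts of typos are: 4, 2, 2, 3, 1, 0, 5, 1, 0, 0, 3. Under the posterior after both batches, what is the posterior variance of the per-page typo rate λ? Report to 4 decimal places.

With a Gamma(shape α, rate β) prior, the Poisson likelihood is conjugate: the posterior is Gamma(α + ΣXᵢ, β + n).
Batch 1: sum of counts S = 34 over n = 10 pages.
After batch 1: Gamma(α+S, β+n) = Gamma(7.7+34, 3.9+10) = Gamma(41.7, 13.9).
Batch 2: sum of counts S = 21 over n = 11 pages.
After batch 2: Gamma(α+S, β+n) = Gamma(41.7+21, 13.9+11) = Gamma(62.7, 24.9).
Var = α/β² = 62.7/24.9² = 0.1011.

0.1011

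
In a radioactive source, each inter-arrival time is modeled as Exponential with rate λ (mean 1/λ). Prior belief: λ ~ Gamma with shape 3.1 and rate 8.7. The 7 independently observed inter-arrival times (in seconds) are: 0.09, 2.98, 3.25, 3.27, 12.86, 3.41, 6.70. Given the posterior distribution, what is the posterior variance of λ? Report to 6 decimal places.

0.005933

With a Gamma(shape α, rate β) prior on the exponential rate λ, the posterior after n observations with total T = Σxᵢ is Gamma(α+n, β+T).
Sum of observations T = 32.56 seconds; n = 7.
Posterior: Gamma(3.1+7, 8.7+32.56) = Gamma(10.1, 41.26).
Var = α/β² = 0.005933.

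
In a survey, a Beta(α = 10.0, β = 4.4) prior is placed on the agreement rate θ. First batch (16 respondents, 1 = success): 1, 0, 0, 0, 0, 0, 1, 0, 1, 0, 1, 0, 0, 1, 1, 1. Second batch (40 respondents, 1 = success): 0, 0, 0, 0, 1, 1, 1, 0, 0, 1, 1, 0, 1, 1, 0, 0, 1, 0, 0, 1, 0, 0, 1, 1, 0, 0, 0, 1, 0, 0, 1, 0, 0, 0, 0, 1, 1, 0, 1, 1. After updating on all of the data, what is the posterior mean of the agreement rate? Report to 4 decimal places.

The Beta prior is conjugate to a Binomial/Bernoulli likelihood; the update adds successes to α and failures to β.
After batch 1: Beta(10.0+7, 4.4+9) = Beta(17.0, 13.4).
After batch 2: Beta(17.0+17, 13.4+23) = Beta(34.0, 36.4).
Posterior mean = α/(α+β) = 34.0/70.4 = 0.4830.

0.4830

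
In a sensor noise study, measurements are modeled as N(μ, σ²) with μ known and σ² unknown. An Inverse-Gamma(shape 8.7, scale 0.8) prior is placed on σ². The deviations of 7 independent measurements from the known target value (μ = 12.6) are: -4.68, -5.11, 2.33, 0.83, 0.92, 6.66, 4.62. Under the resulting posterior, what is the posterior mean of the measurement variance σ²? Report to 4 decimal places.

5.4589

With known mean μ and an Inverse-Gamma(α, β) prior on σ², the Normal likelihood is conjugate: posterior is Inv-Gamma(α + n/2, β + Σ(xᵢ−μ)²/2).
Σ(xᵢ−μ)² = (-4.68)² + (-5.11)² + (2.33)² + (0.83)² + (0.92)² + (6.66)² + (4.62)² = 120.6787.
Posterior: Inv-Gamma(8.7 + 7/2, 0.8 + 120.6787/2) = Inv-Gamma(12.20, 61.13935).
E[σ²|data] = β/(α−1) = 61.13935/11.20 = 5.4589.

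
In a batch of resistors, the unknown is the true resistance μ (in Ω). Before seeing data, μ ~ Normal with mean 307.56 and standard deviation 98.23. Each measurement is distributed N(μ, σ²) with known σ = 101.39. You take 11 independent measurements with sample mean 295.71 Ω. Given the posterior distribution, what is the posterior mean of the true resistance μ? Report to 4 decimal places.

296.7564

For Normal data with known variance σ², a Normal(μ₀, σ₀²) prior on μ is conjugate. Posterior precision = 1/σ₀² + n/σ²; posterior mean is the precision-weighted average of μ₀ and x̄.
n·x̄ = 11·295.71 = 3252.81.
σ₀² = 98.23² = 9649.1329, σ² = 101.39² = 10279.9321; σ² + n·σ₀² = 10279.9321 + 11·9649.1329 = 116420.394.
Posterior mean = (μ₀/σ₀² + n·x̄/σ²)/(1/σ₀² + n/σ²) = (σ²·μ₀ + σ₀²·n·x̄)/(σ² + n·σ₀²) = (10279.9321·307.56 + 9649.1329·3252.81)/116420.394 = 34548491.905125/116420.394 = 296.7564.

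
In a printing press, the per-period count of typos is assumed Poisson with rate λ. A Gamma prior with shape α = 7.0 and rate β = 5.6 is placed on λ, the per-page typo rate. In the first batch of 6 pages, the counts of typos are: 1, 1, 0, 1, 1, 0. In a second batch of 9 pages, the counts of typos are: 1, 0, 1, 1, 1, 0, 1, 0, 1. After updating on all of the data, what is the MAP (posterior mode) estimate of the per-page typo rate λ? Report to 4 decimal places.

With a Gamma(shape α, rate β) prior, the Poisson likelihood is conjugate: the posterior is Gamma(α + ΣXᵢ, β + n).
Batch 1: sum of counts S = 4 over n = 6 pages.
After batch 1: Gamma(α+S, β+n) = Gamma(7.0+4, 5.6+6) = Gamma(11.0, 11.6).
Batch 2: sum of counts S = 6 over n = 9 pages.
After batch 2: Gamma(α+S, β+n) = Gamma(11.0+6, 11.6+9) = Gamma(17.0, 20.6).
Mode of Gamma(α,β) for α≥1 is (α−1)/β = 16.0/20.6 = 0.7767.

0.7767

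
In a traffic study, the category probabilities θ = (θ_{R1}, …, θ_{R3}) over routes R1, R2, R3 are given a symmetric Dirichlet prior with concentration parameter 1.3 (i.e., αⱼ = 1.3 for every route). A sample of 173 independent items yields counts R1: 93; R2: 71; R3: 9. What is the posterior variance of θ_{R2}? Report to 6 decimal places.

0.001358

The Dirichlet prior is conjugate to the Multinomial likelihood: each posterior αⱼ = prior αⱼ + observed count nⱼ.
Posterior concentration: (94.3, 72.3, 10.3), total = 176.9.
Var[θ_j] = α_j(Σα−α_j)/((Σα)²(Σα+1)) = 72.3·104.6/(176.9²·177.9) = 0.001358.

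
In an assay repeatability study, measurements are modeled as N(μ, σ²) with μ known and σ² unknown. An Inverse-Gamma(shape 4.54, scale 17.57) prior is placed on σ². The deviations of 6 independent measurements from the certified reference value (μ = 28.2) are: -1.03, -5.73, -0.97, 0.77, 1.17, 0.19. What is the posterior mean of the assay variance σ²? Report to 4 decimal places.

With known mean μ and an Inverse-Gamma(α, β) prior on σ², the Normal likelihood is conjugate: posterior is Inv-Gamma(α + n/2, β + Σ(xᵢ−μ)²/2).
Σ(xᵢ−μ)² = (-1.03)² + (-5.73)² + (-0.97)² + (0.77)² + (1.17)² + (0.19)² = 36.8326.
Posterior: Inv-Gamma(4.54 + 6/2, 17.57 + 36.8326/2) = Inv-Gamma(7.54, 35.98630).
E[σ²|data] = β/(α−1) = 35.98630/6.54 = 5.5025.

5.5025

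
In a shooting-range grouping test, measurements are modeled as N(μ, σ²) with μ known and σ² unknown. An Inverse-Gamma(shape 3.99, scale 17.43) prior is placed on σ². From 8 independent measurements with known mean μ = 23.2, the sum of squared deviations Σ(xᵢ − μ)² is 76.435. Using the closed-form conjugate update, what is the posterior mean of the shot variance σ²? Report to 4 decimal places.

With known mean μ and an Inverse-Gamma(α, β) prior on σ², the Normal likelihood is conjugate: posterior is Inv-Gamma(α + n/2, β + Σ(xᵢ−μ)²/2).
Posterior: Inv-Gamma(3.99 + 8/2, 17.43 + 76.435/2) = Inv-Gamma(7.99, 55.6475).
E[σ²|data] = β/(α−1) = 55.6475/6.99 = 7.9610.

7.9610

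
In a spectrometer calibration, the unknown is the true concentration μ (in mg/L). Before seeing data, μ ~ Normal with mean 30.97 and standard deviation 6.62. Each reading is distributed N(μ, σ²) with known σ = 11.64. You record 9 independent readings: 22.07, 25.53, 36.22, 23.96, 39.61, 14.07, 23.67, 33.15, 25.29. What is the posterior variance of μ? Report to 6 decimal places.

For Normal data with known variance σ², a Normal(μ₀, σ₀²) prior on μ is conjugate. Posterior precision = 1/σ₀² + n/σ²; posterior mean is the precision-weighted average of μ₀ and x̄.
σ₀² = 6.62² = 43.8244, σ² = 11.64² = 135.4896; σ² + n·σ₀² = 135.4896 + 9·43.8244 = 529.9092.
Posterior precision = 1/σ₀² + n/σ² = 1/43.8244 + 9/135.4896 = (σ² + n·σ₀²)/(σ₀²σ²) = 529.9092/(43.8244·135.4896); posterior variance σₙ² = σ₀²σ²/(σ² + n·σ₀²) = 43.8244·135.4896/529.9092 = 11.205222.

11.205222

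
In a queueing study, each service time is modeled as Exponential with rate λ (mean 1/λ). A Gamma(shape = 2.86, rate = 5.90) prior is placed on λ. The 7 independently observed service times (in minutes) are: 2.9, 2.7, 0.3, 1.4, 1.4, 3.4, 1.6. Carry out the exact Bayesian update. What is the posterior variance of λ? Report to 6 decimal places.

With a Gamma(shape α, rate β) prior on the exponential rate λ, the posterior after n observations with total T = Σxᵢ is Gamma(α+n, β+T).
Sum of observations T = 13.7 minutes; n = 7.
Posterior: Gamma(2.86+7, 5.90+13.7) = Gamma(9.86, 19.60).
Var = α/β² = 0.025666.

0.025666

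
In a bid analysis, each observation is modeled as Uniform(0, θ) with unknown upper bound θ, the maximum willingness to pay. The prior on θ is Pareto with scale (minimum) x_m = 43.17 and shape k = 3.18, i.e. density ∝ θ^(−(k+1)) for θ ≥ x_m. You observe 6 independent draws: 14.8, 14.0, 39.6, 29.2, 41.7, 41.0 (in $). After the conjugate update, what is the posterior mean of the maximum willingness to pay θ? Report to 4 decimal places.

A Pareto(scale x_m, shape k) prior on the upper bound θ of Uniform(0, θ) is conjugate: posterior is Pareto(max(x_m, max xᵢ), k + n).
Sample maximum = 41.7; prior scale x_m = 43.17 → posterior scale = max = 43.17.
Posterior shape = 3.18 + 6 = 9.18.
E[θ|data] = k·x_m/(k−1) = 9.18·43.17/8.18 = 48.4475.

48.4475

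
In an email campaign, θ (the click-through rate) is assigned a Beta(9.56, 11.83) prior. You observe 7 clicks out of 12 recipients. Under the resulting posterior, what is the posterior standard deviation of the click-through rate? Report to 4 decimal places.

0.0853

The Beta prior is conjugate to a Binomial/Bernoulli likelihood; the update adds successes to α and failures to β.
Posterior: Beta(α+k, β+n−k) = Beta(9.56+7, 11.83+5) = Beta(16.56, 16.83).
Var = αβ/((α+β)²(α+β+1)) = 16.56·16.83/(33.39²·34.39) = 0.00726908; SD = √0.00726908 = 0.0853.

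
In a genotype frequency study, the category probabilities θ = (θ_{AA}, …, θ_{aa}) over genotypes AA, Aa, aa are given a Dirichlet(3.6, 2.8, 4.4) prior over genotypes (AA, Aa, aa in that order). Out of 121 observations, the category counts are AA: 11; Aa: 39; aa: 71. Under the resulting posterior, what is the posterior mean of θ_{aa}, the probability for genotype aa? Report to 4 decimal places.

The Dirichlet prior is conjugate to the Multinomial likelihood: each posterior αⱼ = prior αⱼ + observed count nⱼ.
Posterior concentration: (14.6, 41.8, 75.4), total = 131.8.
E[θ_{aa}|data] = α_{aa}/Σα = 75.4/131.8 = 0.5721.

0.5721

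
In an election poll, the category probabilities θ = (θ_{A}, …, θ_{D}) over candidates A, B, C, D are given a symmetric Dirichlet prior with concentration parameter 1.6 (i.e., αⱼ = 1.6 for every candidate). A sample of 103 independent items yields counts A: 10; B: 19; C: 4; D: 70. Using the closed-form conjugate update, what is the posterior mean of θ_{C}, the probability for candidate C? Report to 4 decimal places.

0.0512

The Dirichlet prior is conjugate to the Multinomial likelihood: each posterior αⱼ = prior αⱼ + observed count nⱼ.
Posterior concentration: (11.6, 20.6, 5.6, 71.6), total = 109.4.
E[θ_{C}|data] = α_{C}/Σα = 5.6/109.4 = 0.0512.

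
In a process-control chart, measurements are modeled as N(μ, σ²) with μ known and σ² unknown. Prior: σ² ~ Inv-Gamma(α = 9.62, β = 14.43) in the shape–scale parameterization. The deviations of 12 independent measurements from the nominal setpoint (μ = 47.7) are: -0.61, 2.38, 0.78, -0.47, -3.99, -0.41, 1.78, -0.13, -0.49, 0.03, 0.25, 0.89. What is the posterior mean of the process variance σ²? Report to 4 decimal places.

With known mean μ and an Inverse-Gamma(α, β) prior on σ², the Normal likelihood is conjugate: posterior is Inv-Gamma(α + n/2, β + Σ(xᵢ−μ)²/2).
Σ(xᵢ−μ)² = (-0.61)² + (2.38)² + (0.78)² + (-0.47)² + (-3.99)² + (-0.41)² + (1.78)² + (-0.13)² + (-0.49)² + (0.03)² + (0.25)² + (0.89)² = 27.2349.
Posterior: Inv-Gamma(9.62 + 12/2, 14.43 + 27.2349/2) = Inv-Gamma(15.62, 28.04745).
E[σ²|data] = β/(α−1) = 28.04745/14.62 = 1.9184.

1.9184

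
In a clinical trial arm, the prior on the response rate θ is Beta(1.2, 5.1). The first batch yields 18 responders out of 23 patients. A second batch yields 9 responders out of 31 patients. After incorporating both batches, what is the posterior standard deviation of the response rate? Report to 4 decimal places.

0.0637

The Beta prior is conjugate to a Binomial/Bernoulli likelihood; the update adds successes to α and failures to β.
After batch 1: Beta(1.2+18, 5.1+5) = Beta(19.2, 10.1).
After batch 2: Beta(19.2+9, 10.1+22) = Beta(28.2, 32.1).
Var = αβ/((α+β)²(α+β+1)) = 28.2·32.1/(60.3²·61.3) = 0.00406124; SD = √0.00406124 = 0.0637.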